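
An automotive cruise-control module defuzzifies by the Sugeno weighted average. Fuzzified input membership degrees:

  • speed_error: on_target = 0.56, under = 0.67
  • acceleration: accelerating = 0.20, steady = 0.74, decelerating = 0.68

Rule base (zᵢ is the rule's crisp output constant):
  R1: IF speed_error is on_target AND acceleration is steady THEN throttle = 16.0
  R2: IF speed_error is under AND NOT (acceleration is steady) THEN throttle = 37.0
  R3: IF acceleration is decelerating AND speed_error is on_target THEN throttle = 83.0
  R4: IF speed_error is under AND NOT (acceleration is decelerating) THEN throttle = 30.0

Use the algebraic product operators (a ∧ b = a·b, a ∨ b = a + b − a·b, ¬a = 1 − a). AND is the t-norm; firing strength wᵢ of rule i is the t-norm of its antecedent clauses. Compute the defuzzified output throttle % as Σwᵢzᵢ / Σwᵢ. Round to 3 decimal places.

R1 (z=16.0): on_target=0.56, steady=0.74; AND[a·b] → w = 0.4144
R2 (z=37.0): under=0.67, ¬steady=1−0.74=0.26; AND[a·b] → w = 0.1742
R3 (z=83.0): decelerating=0.68, on_target=0.56; AND[a·b] → w = 0.3808
R4 (z=30.0): under=0.67, ¬decelerating=1−0.68=0.32; AND[a·b] → w = 0.2144
Weighted average = (0.4144·16.0 + 0.1742·37.0 + 0.3808·83.0 + 0.2144·30.0) / (0.4144 + 0.1742 + 0.3808 + 0.2144)
  = 51.1142 / 1.1838 = 43.178

43.178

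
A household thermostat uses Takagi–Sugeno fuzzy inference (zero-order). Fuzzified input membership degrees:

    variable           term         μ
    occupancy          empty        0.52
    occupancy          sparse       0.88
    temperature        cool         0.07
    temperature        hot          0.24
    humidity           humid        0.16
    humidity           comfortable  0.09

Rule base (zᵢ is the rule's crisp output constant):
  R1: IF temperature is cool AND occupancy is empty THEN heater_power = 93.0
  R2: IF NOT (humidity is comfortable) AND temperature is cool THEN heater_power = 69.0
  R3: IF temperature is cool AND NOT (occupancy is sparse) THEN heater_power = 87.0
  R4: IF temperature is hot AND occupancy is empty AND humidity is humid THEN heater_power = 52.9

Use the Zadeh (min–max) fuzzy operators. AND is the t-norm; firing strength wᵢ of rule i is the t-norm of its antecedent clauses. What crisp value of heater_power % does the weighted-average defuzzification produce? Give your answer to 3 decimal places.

R1 (z=93.0): cool=0.07, empty=0.52; AND[min(a, b)] → w = 0.07
R2 (z=69.0): ¬comfortable=1−0.09=0.91, cool=0.07; AND[min(a, b)] → w = 0.07
R3 (z=87.0): cool=0.07, ¬sparse=1−0.88=0.12; AND[min(a, b)] → w = 0.07
R4 (z=52.9): hot=0.24, empty=0.52, humid=0.16; AND[min(a, b)] → w = 0.16
Weighted average = (0.07·93.0 + 0.07·69.0 + 0.07·87.0 + 0.16·52.9) / (0.07 + 0.07 + 0.07 + 0.16)
  = 25.8940 / 0.3700 = 69.984

69.984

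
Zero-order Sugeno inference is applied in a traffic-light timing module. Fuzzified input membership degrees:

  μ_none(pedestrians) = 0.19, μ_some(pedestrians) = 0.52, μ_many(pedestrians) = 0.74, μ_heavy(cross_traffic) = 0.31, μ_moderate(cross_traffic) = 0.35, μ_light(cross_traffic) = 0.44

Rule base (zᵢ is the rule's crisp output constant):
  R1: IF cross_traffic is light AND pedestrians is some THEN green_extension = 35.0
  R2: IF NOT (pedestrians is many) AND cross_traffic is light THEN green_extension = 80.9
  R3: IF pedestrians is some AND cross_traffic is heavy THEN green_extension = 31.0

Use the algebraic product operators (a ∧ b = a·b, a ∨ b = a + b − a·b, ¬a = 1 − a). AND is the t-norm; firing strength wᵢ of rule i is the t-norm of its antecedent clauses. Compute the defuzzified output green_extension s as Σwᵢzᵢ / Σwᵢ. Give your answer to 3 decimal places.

44.132

R1 (z=35.0): light=0.44, some=0.52; AND[a·b] → w = 0.2288
R2 (z=80.9): ¬many=1−0.74=0.26, light=0.44; AND[a·b] → w = 0.1144
R3 (z=31.0): some=0.52, heavy=0.31; AND[a·b] → w = 0.1612
Weighted average = (0.2288·35.0 + 0.1144·80.9 + 0.1612·31.0) / (0.2288 + 0.1144 + 0.1612)
  = 22.2602 / 0.5044 = 44.132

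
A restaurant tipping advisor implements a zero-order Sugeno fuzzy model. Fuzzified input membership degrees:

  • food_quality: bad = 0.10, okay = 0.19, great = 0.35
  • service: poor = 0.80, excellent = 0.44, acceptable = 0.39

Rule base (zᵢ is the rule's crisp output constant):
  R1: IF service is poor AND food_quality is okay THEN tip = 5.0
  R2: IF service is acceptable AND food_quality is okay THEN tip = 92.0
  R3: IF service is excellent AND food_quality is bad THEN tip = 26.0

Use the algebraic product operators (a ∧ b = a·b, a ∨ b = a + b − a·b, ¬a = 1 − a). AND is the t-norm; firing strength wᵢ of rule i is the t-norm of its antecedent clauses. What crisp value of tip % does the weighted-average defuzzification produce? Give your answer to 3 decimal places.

32.289

R1 (z=5.0): poor=0.80, okay=0.19; AND[a·b] → w = 0.1520
R2 (z=92.0): acceptable=0.39, okay=0.19; AND[a·b] → w = 0.0741
R3 (z=26.0): excellent=0.44, bad=0.10; AND[a·b] → w = 0.0440
Weighted average = (0.1520·5.0 + 0.0741·92.0 + 0.0440·26.0) / (0.1520 + 0.0741 + 0.0440)
  = 8.7212 / 0.2701 = 32.289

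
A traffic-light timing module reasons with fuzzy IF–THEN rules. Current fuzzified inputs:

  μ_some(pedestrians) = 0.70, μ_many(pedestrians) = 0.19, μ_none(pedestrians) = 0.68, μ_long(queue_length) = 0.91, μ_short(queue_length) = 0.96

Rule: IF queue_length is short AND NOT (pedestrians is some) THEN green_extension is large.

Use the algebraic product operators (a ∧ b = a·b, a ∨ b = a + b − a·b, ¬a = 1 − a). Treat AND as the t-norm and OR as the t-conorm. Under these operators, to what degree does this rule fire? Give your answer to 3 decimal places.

0.288

firing strength: short=0.96, ¬some=1−0.70=0.30; AND[a·b] → w = 0.2880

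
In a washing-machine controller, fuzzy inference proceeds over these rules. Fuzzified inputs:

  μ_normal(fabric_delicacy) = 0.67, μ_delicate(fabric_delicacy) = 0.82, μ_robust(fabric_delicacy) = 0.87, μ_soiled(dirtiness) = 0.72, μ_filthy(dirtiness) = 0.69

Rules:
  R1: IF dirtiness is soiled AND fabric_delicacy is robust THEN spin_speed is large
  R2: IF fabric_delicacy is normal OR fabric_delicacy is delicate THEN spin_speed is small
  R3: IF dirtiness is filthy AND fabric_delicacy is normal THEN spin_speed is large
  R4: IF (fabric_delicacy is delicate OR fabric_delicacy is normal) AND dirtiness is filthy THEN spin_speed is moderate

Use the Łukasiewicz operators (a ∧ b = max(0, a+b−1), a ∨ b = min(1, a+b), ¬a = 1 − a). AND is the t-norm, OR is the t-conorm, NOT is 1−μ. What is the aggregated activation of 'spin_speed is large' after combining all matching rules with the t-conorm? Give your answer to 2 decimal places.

0.95

R1: soiled=0.72, robust=0.87; AND[max(0, a+b−1)] → w = 0.59
R2: normal=0.67, delicate=0.82; OR[min(1, a+b)] → w = 1.00
R3: filthy=0.69, normal=0.67; AND[max(0, a+b−1)] → w = 0.36
R4: (delicate=0.82 OR normal=0.67) = 1.00; AND[max(0, a+b−1)] with filthy=0.69 → w = 0.69
Rules with consequent 'large': {R1, R3} → strengths 0.59, 0.36
Aggregate via t-conorm [min(1, a+b)]: 0.95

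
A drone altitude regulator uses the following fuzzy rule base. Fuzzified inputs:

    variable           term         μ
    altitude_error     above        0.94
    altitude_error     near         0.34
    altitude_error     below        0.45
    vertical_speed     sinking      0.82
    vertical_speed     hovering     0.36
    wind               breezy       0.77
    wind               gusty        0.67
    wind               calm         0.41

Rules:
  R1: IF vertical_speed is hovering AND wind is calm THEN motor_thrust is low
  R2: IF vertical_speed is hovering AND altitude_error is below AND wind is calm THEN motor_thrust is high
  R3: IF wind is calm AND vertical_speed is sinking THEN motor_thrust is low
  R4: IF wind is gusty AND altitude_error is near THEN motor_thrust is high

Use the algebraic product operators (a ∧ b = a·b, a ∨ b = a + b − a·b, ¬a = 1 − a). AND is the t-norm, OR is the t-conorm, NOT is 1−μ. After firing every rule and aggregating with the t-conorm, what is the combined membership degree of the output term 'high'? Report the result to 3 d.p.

0.279

R1: hovering=0.36, calm=0.41; AND[a·b] → w = 0.1476
R2: hovering=0.36, below=0.45, calm=0.41; AND[a·b] → w = 0.0664
R3: calm=0.41, sinking=0.82; AND[a·b] → w = 0.3362
R4: gusty=0.67, near=0.34; AND[a·b] → w = 0.2278
Rules with consequent 'high': {R2, R4} → strengths 0.0664, 0.2278
Aggregate via t-conorm [a + b − a·b]: 0.2791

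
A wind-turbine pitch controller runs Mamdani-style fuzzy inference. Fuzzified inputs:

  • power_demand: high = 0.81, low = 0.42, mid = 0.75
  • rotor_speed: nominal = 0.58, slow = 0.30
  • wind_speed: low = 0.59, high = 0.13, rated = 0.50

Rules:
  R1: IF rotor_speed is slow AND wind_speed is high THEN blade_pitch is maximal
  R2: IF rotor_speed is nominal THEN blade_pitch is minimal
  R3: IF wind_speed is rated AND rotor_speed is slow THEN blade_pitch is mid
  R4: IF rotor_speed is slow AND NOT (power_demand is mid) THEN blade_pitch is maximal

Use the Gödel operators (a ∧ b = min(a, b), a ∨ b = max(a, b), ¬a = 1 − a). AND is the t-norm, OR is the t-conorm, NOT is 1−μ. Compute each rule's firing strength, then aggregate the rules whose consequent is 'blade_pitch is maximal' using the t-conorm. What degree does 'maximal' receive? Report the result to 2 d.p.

R1: slow=0.30, high=0.13; AND[min(a, b)] → w = 0.13
R2: nominal=0.58 → w = 0.58
R3: rated=0.50, slow=0.30; AND[min(a, b)] → w = 0.30
R4: slow=0.30, ¬mid=1−0.75=0.25; AND[min(a, b)] → w = 0.25
Rules with consequent 'maximal': {R1, R4} → strengths 0.13, 0.25
Aggregate via t-conorm [max(a, b)]: 0.25

0.25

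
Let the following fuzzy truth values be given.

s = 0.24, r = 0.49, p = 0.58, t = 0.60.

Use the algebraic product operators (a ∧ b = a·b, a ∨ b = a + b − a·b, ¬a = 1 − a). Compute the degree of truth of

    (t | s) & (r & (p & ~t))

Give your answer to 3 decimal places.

t | s = a + b − a·b on (0.6000, 0.2400) = 0.6960
~t = 1 − 0.6000 = 0.4000
p & ~t = a·b on (0.5800, 0.4000) = 0.2320
r & (p & ~t) = a·b on (0.4900, 0.2320) = 0.1137
(t | s) & (r & (p & ~t)) = a·b on (0.6960, 0.1137) = 0.0791

0.079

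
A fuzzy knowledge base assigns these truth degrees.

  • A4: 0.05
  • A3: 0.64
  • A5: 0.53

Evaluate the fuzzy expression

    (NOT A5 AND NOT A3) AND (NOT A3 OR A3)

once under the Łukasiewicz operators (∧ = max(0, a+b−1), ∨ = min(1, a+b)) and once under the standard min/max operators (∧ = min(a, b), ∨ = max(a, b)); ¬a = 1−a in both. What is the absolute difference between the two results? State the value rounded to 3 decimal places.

Under Łukasiewicz:
  NOT A5 = 1 − 0.53 = 0.47
  NOT A3 = 1 − 0.64 = 0.36
  NOT A5 AND NOT A3 = max(0, a+b−1) on (0.47, 0.36) = 0.00
  NOT A3 = 1 − 0.64 = 0.36
  NOT A3 OR A3 = min(1, a+b) on (0.36, 0.64) = 1.00
  (NOT A5 AND NOT A3) AND (NOT A3 OR A3) = max(0, a+b−1) on (0.00, 1.00) = 0.00
  → value = 0.0000
Under standard min/max:
  NOT A5 = 1 − 0.53 = 0.47
  NOT A3 = 1 − 0.64 = 0.36
  NOT A5 AND NOT A3 = min(a, b) on (0.47, 0.36) = 0.36
  NOT A3 = 1 − 0.64 = 0.36
  NOT A3 OR A3 = max(a, b) on (0.36, 0.64) = 0.64
  (NOT A5 AND NOT A3) AND (NOT A3 OR A3) = min(a, b) on (0.36, 0.64) = 0.36
  → value = 0.3600
|0.0000 − 0.3600| = 0.360

0.360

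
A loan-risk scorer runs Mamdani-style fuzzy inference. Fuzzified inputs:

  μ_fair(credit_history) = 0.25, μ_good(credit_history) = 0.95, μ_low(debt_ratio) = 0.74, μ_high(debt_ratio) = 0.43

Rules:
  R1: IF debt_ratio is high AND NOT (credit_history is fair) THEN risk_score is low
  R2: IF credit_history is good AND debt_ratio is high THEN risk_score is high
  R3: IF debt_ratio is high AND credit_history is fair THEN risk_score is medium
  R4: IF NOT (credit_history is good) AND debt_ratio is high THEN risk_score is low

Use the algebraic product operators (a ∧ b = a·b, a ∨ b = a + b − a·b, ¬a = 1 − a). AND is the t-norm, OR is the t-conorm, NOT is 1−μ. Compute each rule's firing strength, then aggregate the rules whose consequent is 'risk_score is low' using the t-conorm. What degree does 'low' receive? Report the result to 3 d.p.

0.337

R1: high=0.43, ¬fair=1−0.25=0.75; AND[a·b] → w = 0.3225
R2: good=0.95, high=0.43; AND[a·b] → w = 0.4085
R3: high=0.43, fair=0.25; AND[a·b] → w = 0.1075
R4: ¬good=1−0.95=0.05, high=0.43; AND[a·b] → w = 0.0215
Rules with consequent 'low': {R1, R4} → strengths 0.3225, 0.0215
Aggregate via t-conorm [a + b − a·b]: 0.3371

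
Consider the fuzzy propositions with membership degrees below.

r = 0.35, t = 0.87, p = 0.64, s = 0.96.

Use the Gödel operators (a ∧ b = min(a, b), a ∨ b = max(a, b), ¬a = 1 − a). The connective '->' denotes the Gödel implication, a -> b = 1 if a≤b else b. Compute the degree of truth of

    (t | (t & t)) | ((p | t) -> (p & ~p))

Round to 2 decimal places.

t & t = min(a, b) on (0.87, 0.87) = 0.87
t | (t & t) = max(a, b) on (0.87, 0.87) = 0.87
p | t = max(a, b) on (0.64, 0.87) = 0.87
~p = 1 − 0.64 = 0.36
p & ~p = min(a, b) on (0.64, 0.36) = 0.36
(p | t) -> (p & ~p)  [Gödel: 1 if a≤b else b] with a=0.87, b=0.36 → 0.36
(t | (t & t)) | ((p | t) -> (p & ~p)) = max(a, b) on (0.87, 0.36) = 0.87

0.87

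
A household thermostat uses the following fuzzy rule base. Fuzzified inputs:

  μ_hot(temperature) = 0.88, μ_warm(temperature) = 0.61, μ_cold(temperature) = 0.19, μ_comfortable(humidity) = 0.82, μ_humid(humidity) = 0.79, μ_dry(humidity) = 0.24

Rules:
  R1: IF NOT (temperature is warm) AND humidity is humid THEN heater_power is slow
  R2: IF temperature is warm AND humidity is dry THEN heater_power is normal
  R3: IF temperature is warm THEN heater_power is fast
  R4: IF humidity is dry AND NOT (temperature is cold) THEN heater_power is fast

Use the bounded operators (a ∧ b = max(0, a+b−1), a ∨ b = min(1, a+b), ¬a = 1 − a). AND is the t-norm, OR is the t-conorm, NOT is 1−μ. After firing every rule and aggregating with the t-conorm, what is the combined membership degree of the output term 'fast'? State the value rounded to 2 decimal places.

0.66

R1: ¬warm=1−0.61=0.39, humid=0.79; AND[max(0, a+b−1)] → w = 0.18
R2: warm=0.61, dry=0.24; AND[max(0, a+b−1)] → w = 0.00
R3: warm=0.61 → w = 0.61
R4: dry=0.24, ¬cold=1−0.19=0.81; AND[max(0, a+b−1)] → w = 0.05
Rules with consequent 'fast': {R3, R4} → strengths 0.61, 0.05
Aggregate via t-conorm [min(1, a+b)]: 0.66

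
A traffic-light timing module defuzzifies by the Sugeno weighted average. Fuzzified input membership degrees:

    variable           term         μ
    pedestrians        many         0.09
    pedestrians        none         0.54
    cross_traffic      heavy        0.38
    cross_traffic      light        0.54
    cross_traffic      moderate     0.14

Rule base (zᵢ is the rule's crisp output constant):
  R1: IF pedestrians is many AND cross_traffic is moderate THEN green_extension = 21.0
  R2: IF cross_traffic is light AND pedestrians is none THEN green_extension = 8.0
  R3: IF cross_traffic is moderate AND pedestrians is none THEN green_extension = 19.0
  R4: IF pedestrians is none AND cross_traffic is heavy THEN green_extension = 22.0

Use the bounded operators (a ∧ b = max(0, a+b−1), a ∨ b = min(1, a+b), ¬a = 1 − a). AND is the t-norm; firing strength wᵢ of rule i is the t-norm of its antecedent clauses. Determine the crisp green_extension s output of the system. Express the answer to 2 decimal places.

8.00

R1 (z=21.0): many=0.09, moderate=0.14; AND[max(0, a+b−1)] → w = 0.00
R2 (z=8.0): light=0.54, none=0.54; AND[max(0, a+b−1)] → w = 0.08
R3 (z=19.0): moderate=0.14, none=0.54; AND[max(0, a+b−1)] → w = 0.00
R4 (z=22.0): none=0.54, heavy=0.38; AND[max(0, a+b−1)] → w = 0.00
Weighted average = (0.00·21.0 + 0.08·8.0 + 0.00·19.0 + 0.00·22.0) / (0.00 + 0.08 + 0.00 + 0.00)
  = 0.6400 / 0.0800 = 8.00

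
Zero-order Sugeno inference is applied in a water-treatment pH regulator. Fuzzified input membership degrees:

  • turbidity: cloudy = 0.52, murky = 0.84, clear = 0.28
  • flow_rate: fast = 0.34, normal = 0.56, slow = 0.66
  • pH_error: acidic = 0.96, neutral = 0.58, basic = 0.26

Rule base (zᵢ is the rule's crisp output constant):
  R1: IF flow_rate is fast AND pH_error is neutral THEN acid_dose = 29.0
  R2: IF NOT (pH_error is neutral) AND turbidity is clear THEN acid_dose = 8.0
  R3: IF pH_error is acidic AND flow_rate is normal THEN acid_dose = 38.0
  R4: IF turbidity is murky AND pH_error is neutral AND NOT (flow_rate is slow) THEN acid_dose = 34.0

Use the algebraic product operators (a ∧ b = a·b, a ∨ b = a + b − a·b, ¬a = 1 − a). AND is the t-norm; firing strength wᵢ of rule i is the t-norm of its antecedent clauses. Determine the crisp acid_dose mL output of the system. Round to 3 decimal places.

R1 (z=29.0): fast=0.34, neutral=0.58; AND[a·b] → w = 0.1972
R2 (z=8.0): ¬neutral=1−0.58=0.42, clear=0.28; AND[a·b] → w = 0.1176
R3 (z=38.0): acidic=0.96, normal=0.56; AND[a·b] → w = 0.5376
R4 (z=34.0): murky=0.84, neutral=0.58, ¬slow=1−0.66=0.34; AND[a·b] → w = 0.1656
Weighted average = (0.1972·29.0 + 0.1176·8.0 + 0.5376·38.0 + 0.1656·34.0) / (0.1972 + 0.1176 + 0.5376 + 0.1656)
  = 32.7204 / 1.0180 = 32.140

32.140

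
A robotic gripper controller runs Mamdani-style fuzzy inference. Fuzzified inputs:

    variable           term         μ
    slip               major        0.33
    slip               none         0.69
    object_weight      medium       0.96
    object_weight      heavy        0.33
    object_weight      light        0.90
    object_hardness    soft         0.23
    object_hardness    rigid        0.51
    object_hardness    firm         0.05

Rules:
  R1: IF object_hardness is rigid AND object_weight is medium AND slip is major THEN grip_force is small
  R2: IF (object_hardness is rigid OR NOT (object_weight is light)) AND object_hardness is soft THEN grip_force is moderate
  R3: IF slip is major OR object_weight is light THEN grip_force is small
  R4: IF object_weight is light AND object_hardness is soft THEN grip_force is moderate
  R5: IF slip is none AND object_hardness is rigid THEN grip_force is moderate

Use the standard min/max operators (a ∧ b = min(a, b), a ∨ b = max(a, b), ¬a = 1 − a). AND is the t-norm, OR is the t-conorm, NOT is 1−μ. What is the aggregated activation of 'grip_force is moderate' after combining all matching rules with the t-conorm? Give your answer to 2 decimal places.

R1: rigid=0.51, medium=0.96, major=0.33; AND[min(a, b)] → w = 0.33
R2: (rigid=0.51 OR ¬light=1−0.90=0.10) = 0.51; AND[min(a, b)] with soft=0.23 → w = 0.23
R3: major=0.33, light=0.90; OR[max(a, b)] → w = 0.90
R4: light=0.90, soft=0.23; AND[min(a, b)] → w = 0.23
R5: none=0.69, rigid=0.51; AND[min(a, b)] → w = 0.51
Rules with consequent 'moderate': {R2, R4, R5} → strengths 0.23, 0.23, 0.51
Aggregate via t-conorm [max(a, b)]: 0.51

0.51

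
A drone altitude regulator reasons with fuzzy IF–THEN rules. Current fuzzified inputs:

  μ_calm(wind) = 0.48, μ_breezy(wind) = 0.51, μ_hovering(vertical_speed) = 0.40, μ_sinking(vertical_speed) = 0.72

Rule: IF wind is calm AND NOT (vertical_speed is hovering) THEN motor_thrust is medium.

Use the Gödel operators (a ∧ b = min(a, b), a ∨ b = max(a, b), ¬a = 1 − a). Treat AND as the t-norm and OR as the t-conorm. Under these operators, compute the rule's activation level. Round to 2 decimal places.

firing strength: calm=0.48, ¬hovering=1−0.40=0.60; AND[min(a, b)] → w = 0.48

0.48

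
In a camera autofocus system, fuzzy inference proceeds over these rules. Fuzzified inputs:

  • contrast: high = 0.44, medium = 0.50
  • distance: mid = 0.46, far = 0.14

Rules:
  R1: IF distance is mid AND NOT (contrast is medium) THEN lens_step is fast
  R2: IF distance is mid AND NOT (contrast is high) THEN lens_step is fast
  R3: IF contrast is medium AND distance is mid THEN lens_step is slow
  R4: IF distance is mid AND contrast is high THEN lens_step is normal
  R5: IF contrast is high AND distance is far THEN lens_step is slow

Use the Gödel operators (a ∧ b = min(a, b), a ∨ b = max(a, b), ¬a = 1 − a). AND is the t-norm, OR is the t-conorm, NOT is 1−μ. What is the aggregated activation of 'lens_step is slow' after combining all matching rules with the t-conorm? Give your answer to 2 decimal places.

0.46

R1: mid=0.46, ¬medium=1−0.50=0.50; AND[min(a, b)] → w = 0.46
R2: mid=0.46, ¬high=1−0.44=0.56; AND[min(a, b)] → w = 0.46
R3: medium=0.50, mid=0.46; AND[min(a, b)] → w = 0.46
R4: mid=0.46, high=0.44; AND[min(a, b)] → w = 0.44
R5: high=0.44, far=0.14; AND[min(a, b)] → w = 0.14
Rules with consequent 'slow': {R3, R5} → strengths 0.46, 0.14
Aggregate via t-conorm [max(a, b)]: 0.46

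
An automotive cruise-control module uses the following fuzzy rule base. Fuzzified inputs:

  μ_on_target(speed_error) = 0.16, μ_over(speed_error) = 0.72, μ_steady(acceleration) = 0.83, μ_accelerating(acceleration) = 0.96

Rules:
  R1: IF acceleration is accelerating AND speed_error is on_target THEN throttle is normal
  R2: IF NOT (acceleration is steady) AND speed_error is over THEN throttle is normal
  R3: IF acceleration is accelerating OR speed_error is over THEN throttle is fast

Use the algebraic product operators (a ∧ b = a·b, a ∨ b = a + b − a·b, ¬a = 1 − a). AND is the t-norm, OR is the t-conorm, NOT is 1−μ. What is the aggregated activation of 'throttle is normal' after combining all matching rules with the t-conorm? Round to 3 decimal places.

R1: accelerating=0.96, on_target=0.16; AND[a·b] → w = 0.1536
R2: ¬steady=1−0.83=0.17, over=0.72; AND[a·b] → w = 0.1224
R3: accelerating=0.96, over=0.72; OR[a + b − a·b] → w = 0.9888
Rules with consequent 'normal': {R1, R2} → strengths 0.1536, 0.1224
Aggregate via t-conorm [a + b − a·b]: 0.2572

0.257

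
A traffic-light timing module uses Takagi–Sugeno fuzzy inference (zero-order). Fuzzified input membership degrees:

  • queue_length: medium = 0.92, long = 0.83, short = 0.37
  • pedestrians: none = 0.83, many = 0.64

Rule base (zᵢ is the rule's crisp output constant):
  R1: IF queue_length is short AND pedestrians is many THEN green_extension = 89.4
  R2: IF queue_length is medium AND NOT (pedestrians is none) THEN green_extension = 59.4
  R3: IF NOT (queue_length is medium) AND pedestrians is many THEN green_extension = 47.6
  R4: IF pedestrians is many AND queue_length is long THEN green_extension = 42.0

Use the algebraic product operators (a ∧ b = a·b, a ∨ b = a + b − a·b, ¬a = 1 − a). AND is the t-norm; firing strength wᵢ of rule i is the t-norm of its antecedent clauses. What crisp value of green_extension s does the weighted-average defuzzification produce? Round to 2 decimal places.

56.59

R1 (z=89.4): short=0.37, many=0.64; AND[a·b] → w = 0.2368
R2 (z=59.4): medium=0.92, ¬none=1−0.83=0.17; AND[a·b] → w = 0.1564
R3 (z=47.6): ¬medium=1−0.92=0.08, many=0.64; AND[a·b] → w = 0.0512
R4 (z=42.0): many=0.64, long=0.83; AND[a·b] → w = 0.5312
Weighted average = (0.2368·89.4 + 0.1564·59.4 + 0.0512·47.6 + 0.5312·42.0) / (0.2368 + 0.1564 + 0.0512 + 0.5312)
  = 55.2076 / 0.9756 = 56.59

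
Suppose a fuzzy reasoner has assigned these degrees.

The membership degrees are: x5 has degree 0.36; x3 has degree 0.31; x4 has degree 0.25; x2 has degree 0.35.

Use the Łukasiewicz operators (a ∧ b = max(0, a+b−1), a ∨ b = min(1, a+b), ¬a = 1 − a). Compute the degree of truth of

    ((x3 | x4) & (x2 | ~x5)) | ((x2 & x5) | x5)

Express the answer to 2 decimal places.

x3 | x4 = min(1, a+b) on (0.31, 0.25) = 0.56
~x5 = 1 − 0.36 = 0.64
x2 | ~x5 = min(1, a+b) on (0.35, 0.64) = 0.99
(x3 | x4) & (x2 | ~x5) = max(0, a+b−1) on (0.56, 0.99) = 0.55
x2 & x5 = max(0, a+b−1) on (0.35, 0.36) = 0.00
(x2 & x5) | x5 = min(1, a+b) on (0.00, 0.36) = 0.36
((x3 | x4) & (x2 | ~x5)) | ((x2 & x5) | x5) = min(1, a+b) on (0.55, 0.36) = 0.91

0.91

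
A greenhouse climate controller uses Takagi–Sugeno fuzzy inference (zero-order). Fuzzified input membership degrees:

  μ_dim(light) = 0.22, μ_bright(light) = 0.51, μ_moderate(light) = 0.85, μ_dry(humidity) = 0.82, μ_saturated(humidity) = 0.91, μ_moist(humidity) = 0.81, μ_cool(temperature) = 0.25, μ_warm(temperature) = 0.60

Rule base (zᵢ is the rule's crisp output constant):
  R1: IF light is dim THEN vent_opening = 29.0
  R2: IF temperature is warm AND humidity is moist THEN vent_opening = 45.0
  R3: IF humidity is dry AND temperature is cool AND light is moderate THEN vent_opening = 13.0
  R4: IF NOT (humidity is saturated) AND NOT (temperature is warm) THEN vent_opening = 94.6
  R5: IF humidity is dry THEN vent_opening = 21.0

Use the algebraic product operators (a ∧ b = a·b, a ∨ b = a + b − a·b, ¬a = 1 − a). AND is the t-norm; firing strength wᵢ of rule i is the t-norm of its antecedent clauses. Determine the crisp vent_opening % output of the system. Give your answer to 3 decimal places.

29.455

R1 (z=29.0): dim=0.22 → w = 0.2200
R2 (z=45.0): warm=0.60, moist=0.81; AND[a·b] → w = 0.4860
R3 (z=13.0): dry=0.82, cool=0.25, moderate=0.85; AND[a·b] → w = 0.1742
R4 (z=94.6): ¬saturated=1−0.91=0.09, ¬warm=1−0.60=0.40; AND[a·b] → w = 0.0360
R5 (z=21.0): dry=0.82 → w = 0.8200
Weighted average = (0.2200·29.0 + 0.4860·45.0 + 0.1742·13.0 + 0.0360·94.6 + 0.8200·21.0) / (0.2200 + 0.4860 + 0.1742 + 0.0360 + 0.8200)
  = 51.1409 / 1.7362 = 29.455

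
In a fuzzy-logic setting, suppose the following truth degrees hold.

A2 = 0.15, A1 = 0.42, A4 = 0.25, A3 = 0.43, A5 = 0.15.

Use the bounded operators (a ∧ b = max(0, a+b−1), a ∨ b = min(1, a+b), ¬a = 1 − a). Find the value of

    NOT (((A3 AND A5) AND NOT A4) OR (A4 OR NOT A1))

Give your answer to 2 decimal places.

A3 AND A5 = max(0, a+b−1) on (0.43, 0.15) = 0.00
NOT A4 = 1 − 0.25 = 0.75
(A3 AND A5) AND NOT A4 = max(0, a+b−1) on (0.00, 0.75) = 0.00
NOT A1 = 1 − 0.42 = 0.58
A4 OR NOT A1 = min(1, a+b) on (0.25, 0.58) = 0.83
((A3 AND A5) AND NOT A4) OR (A4 OR NOT A1) = min(1, a+b) on (0.00, 0.83) = 0.83
NOT (((A3 AND A5) AND NOT A4) OR (A4 OR NOT A1)) = 1 − 0.83 = 0.17

0.17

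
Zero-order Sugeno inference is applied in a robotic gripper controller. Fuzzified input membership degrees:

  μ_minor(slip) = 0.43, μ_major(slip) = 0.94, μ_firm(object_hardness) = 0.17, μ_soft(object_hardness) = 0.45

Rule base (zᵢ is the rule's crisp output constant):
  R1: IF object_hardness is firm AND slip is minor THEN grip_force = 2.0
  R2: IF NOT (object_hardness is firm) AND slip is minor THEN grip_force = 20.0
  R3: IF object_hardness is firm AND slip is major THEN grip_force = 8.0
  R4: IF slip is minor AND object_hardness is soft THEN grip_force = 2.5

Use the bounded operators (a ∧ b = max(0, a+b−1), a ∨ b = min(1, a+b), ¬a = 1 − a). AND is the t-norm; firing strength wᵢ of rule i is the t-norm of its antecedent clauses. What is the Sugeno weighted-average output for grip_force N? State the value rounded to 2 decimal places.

16.43

R1 (z=2.0): firm=0.17, minor=0.43; AND[max(0, a+b−1)] → w = 0.00
R2 (z=20.0): ¬firm=1−0.17=0.83, minor=0.43; AND[max(0, a+b−1)] → w = 0.26
R3 (z=8.0): firm=0.17, major=0.94; AND[max(0, a+b−1)] → w = 0.11
R4 (z=2.5): minor=0.43, soft=0.45; AND[max(0, a+b−1)] → w = 0.00
Weighted average = (0.00·2.0 + 0.26·20.0 + 0.11·8.0 + 0.00·2.5) / (0.00 + 0.26 + 0.11 + 0.00)
  = 6.0800 / 0.3700 = 16.43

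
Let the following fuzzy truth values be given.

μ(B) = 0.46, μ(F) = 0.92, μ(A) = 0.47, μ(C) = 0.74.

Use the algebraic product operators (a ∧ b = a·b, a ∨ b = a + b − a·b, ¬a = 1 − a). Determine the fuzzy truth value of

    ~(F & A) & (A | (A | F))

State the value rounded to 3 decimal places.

F & A = a·b on (0.9200, 0.4700) = 0.4324
~(F & A) = 1 − 0.4324 = 0.5676
A | F = a + b − a·b on (0.4700, 0.9200) = 0.9576
A | (A | F) = a + b − a·b on (0.4700, 0.9576) = 0.9775
~(F & A) & (A | (A | F)) = a·b on (0.5676, 0.9775) = 0.5548

0.555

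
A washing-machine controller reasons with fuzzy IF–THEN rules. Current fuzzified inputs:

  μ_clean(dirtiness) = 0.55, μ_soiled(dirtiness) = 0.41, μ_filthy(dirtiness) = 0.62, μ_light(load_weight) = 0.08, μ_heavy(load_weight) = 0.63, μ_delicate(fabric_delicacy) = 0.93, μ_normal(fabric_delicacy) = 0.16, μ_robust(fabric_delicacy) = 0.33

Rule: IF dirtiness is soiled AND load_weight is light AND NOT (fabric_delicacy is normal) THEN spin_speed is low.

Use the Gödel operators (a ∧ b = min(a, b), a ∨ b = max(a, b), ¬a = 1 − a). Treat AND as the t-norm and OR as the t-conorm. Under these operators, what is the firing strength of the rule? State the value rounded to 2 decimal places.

0.08

firing strength: soiled=0.41, light=0.08, ¬normal=1−0.16=0.84; AND[min(a, b)] → w = 0.08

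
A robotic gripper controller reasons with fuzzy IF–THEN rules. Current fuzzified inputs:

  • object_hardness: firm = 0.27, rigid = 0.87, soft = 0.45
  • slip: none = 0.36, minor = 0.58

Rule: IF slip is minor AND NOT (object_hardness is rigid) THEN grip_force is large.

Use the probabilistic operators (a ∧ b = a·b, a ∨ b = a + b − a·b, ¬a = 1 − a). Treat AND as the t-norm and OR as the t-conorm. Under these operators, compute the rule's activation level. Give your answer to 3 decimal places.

0.075

firing strength: minor=0.58, ¬rigid=1−0.87=0.13; AND[a·b] → w = 0.0754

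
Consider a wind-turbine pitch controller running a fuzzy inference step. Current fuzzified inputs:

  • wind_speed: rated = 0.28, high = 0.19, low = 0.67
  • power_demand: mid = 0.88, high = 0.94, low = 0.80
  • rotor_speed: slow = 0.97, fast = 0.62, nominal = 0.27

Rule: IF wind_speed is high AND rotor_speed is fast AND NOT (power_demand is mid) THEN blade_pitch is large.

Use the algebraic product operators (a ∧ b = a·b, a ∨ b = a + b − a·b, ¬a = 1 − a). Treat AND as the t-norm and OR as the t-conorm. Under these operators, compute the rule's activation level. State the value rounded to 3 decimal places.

0.014

firing strength: high=0.19, fast=0.62, ¬mid=1−0.88=0.12; AND[a·b] → w = 0.0141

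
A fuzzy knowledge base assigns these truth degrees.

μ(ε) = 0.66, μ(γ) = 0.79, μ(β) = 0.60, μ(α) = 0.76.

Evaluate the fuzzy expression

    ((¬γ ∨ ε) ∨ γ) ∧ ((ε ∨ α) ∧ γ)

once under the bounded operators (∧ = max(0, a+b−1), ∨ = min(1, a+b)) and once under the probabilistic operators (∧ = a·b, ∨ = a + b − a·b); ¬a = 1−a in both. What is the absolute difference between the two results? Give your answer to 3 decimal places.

0.105

Under bounded:
  ¬γ = 1 − 0.79 = 0.21
  ¬γ ∨ ε = min(1, a+b) on (0.21, 0.66) = 0.87
  (¬γ ∨ ε) ∨ γ = min(1, a+b) on (0.87, 0.79) = 1.00
  ε ∨ α = min(1, a+b) on (0.66, 0.76) = 1.00
  (ε ∨ α) ∧ γ = max(0, a+b−1) on (1.00, 0.79) = 0.79
  ((¬γ ∨ ε) ∨ γ) ∧ ((ε ∨ α) ∧ γ) = max(0, a+b−1) on (1.00, 0.79) = 0.79
  → value = 0.7900
Under probabilistic:
  ¬γ = 1 − 0.7900 = 0.2100
  ¬γ ∨ ε = a + b − a·b on (0.2100, 0.6600) = 0.7314
  (¬γ ∨ ε) ∨ γ = a + b − a·b on (0.7314, 0.7900) = 0.9436
  ε ∨ α = a + b − a·b on (0.6600, 0.7600) = 0.9184
  (ε ∨ α) ∧ γ = a·b on (0.9184, 0.7900) = 0.7255
  ((¬γ ∨ ε) ∨ γ) ∧ ((ε ∨ α) ∧ γ) = a·b on (0.9436, 0.7255) = 0.6846
  → value = 0.6846
|0.7900 − 0.6846| = 0.105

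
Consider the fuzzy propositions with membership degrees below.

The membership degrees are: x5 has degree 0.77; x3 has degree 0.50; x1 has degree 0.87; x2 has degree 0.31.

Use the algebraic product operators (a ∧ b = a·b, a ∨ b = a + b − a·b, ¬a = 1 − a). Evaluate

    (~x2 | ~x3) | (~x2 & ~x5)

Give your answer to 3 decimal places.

~x2 = 1 − 0.3100 = 0.6900
~x3 = 1 − 0.5000 = 0.5000
~x2 | ~x3 = a + b − a·b on (0.6900, 0.5000) = 0.8450
~x2 = 1 − 0.3100 = 0.6900
~x5 = 1 − 0.7700 = 0.2300
~x2 & ~x5 = a·b on (0.6900, 0.2300) = 0.1587
(~x2 | ~x3) | (~x2 & ~x5) = a + b − a·b on (0.8450, 0.1587) = 0.8696

0.870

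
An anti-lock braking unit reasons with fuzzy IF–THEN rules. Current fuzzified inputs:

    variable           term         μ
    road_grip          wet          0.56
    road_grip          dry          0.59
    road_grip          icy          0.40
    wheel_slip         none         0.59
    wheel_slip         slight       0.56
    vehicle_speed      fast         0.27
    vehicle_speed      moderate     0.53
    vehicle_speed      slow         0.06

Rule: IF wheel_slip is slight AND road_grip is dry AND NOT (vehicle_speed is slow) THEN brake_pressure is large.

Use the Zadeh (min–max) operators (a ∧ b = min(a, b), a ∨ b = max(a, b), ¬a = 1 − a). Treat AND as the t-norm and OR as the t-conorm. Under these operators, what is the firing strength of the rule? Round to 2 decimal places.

firing strength: slight=0.56, dry=0.59, ¬slow=1−0.06=0.94; AND[min(a, b)] → w = 0.56

0.56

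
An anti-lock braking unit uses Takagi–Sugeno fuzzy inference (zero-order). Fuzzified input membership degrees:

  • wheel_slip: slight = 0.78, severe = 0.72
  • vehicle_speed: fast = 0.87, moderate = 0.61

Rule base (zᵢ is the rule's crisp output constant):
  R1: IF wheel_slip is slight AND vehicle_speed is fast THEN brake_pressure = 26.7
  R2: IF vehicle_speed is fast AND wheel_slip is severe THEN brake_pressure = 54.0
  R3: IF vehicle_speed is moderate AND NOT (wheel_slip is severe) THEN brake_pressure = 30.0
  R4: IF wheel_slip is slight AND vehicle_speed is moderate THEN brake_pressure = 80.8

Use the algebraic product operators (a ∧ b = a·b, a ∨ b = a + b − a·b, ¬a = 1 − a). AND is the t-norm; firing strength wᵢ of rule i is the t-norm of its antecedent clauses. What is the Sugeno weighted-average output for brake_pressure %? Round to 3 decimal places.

R1 (z=26.7): slight=0.78, fast=0.87; AND[a·b] → w = 0.6786
R2 (z=54.0): fast=0.87, severe=0.72; AND[a·b] → w = 0.6264
R3 (z=30.0): moderate=0.61, ¬severe=1−0.72=0.28; AND[a·b] → w = 0.1708
R4 (z=80.8): slight=0.78, moderate=0.61; AND[a·b] → w = 0.4758
Weighted average = (0.6786·26.7 + 0.6264·54.0 + 0.1708·30.0 + 0.4758·80.8) / (0.6786 + 0.6264 + 0.1708 + 0.4758)
  = 95.5129 / 1.9516 = 48.941

48.941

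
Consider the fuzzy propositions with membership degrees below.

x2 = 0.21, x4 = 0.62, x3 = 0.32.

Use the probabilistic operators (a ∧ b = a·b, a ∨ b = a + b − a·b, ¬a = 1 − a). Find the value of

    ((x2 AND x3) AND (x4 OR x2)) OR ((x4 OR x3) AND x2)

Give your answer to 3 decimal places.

x2 AND x3 = a·b on (0.2100, 0.3200) = 0.0672
x4 OR x2 = a + b − a·b on (0.6200, 0.2100) = 0.6998
(x2 AND x3) AND (x4 OR x2) = a·b on (0.0672, 0.6998) = 0.0470
x4 OR x3 = a + b − a·b on (0.6200, 0.3200) = 0.7416
(x4 OR x3) AND x2 = a·b on (0.7416, 0.2100) = 0.1557
((x2 AND x3) AND (x4 OR x2)) OR ((x4 OR x3) AND x2) = a + b − a·b on (0.0470, 0.1557) = 0.1954

0.195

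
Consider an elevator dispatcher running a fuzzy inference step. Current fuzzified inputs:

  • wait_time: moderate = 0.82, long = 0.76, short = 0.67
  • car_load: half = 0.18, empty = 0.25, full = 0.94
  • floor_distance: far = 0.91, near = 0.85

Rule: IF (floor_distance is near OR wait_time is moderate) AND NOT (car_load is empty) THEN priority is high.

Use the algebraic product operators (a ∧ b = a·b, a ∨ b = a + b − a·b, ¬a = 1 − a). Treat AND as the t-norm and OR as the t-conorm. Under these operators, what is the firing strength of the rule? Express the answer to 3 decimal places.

firing strength: (near=0.85 OR moderate=0.82) = 0.9730; AND[a·b] with ¬empty=1−0.25=0.75 → w = 0.7298

0.730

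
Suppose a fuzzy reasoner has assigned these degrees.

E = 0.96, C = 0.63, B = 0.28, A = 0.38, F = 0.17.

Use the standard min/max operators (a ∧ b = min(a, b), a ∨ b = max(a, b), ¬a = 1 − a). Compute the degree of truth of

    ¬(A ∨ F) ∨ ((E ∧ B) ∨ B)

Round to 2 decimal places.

0.62

A ∨ F = max(a, b) on (0.38, 0.17) = 0.38
¬(A ∨ F) = 1 − 0.38 = 0.62
E ∧ B = min(a, b) on (0.96, 0.28) = 0.28
(E ∧ B) ∨ B = max(a, b) on (0.28, 0.28) = 0.28
¬(A ∨ F) ∨ ((E ∧ B) ∨ B) = max(a, b) on (0.62, 0.28) = 0.62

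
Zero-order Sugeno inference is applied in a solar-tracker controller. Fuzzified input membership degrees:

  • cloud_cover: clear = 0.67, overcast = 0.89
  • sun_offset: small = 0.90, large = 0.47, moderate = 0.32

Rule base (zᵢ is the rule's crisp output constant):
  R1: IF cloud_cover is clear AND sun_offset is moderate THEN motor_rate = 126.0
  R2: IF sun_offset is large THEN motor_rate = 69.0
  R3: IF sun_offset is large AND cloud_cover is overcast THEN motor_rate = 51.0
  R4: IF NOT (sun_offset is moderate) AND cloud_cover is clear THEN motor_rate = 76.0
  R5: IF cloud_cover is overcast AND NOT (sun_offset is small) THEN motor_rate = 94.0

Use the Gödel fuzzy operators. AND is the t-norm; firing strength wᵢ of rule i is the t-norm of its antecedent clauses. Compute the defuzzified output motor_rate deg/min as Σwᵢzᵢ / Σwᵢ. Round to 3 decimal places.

R1 (z=126.0): clear=0.67, moderate=0.32; AND[min(a, b)] → w = 0.32
R2 (z=69.0): large=0.47 → w = 0.47
R3 (z=51.0): large=0.47, overcast=0.89; AND[min(a, b)] → w = 0.47
R4 (z=76.0): ¬moderate=1−0.32=0.68, clear=0.67; AND[min(a, b)] → w = 0.67
R5 (z=94.0): overcast=0.89, ¬small=1−0.90=0.10; AND[min(a, b)] → w = 0.10
Weighted average = (0.32·126.0 + 0.47·69.0 + 0.47·51.0 + 0.67·76.0 + 0.10·94.0) / (0.32 + 0.47 + 0.47 + 0.67 + 0.10)
  = 157.0400 / 2.0300 = 77.360

77.360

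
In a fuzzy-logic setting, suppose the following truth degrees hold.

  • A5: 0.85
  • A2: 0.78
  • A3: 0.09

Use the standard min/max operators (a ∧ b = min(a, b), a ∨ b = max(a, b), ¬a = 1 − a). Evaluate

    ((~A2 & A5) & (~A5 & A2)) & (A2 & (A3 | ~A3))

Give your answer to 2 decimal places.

~A2 = 1 − 0.78 = 0.22
~A2 & A5 = min(a, b) on (0.22, 0.85) = 0.22
~A5 = 1 − 0.85 = 0.15
~A5 & A2 = min(a, b) on (0.15, 0.78) = 0.15
(~A2 & A5) & (~A5 & A2) = min(a, b) on (0.22, 0.15) = 0.15
~A3 = 1 − 0.09 = 0.91
A3 | ~A3 = max(a, b) on (0.09, 0.91) = 0.91
A2 & (A3 | ~A3) = min(a, b) on (0.78, 0.91) = 0.78
((~A2 & A5) & (~A5 & A2)) & (A2 & (A3 | ~A3)) = min(a, b) on (0.15, 0.78) = 0.15

0.15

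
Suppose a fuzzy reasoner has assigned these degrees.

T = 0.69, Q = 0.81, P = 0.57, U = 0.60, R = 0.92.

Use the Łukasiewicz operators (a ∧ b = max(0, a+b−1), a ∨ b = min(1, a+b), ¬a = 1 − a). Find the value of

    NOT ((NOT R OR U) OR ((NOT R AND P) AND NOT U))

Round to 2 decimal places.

0.32

NOT R = 1 − 0.92 = 0.08
NOT R OR U = min(1, a+b) on (0.08, 0.60) = 0.68
NOT R = 1 − 0.92 = 0.08
NOT R AND P = max(0, a+b−1) on (0.08, 0.57) = 0.00
NOT U = 1 − 0.60 = 0.40
(NOT R AND P) AND NOT U = max(0, a+b−1) on (0.00, 0.40) = 0.00
(NOT R OR U) OR ((NOT R AND P) AND NOT U) = min(1, a+b) on (0.68, 0.00) = 0.68
NOT ((NOT R OR U) OR ((NOT R AND P) AND NOT U)) = 1 − 0.68 = 0.32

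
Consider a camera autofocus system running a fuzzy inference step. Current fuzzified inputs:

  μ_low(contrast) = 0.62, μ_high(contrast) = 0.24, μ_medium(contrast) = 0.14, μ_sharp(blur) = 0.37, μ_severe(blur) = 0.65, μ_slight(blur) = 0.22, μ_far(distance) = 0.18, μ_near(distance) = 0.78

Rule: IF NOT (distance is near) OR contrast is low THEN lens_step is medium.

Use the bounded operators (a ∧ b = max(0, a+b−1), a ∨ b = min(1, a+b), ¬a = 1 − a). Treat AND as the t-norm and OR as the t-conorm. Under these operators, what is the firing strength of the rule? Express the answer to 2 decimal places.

0.84

firing strength: ¬near=1−0.78=0.22, low=0.62; OR[min(1, a+b)] → w = 0.84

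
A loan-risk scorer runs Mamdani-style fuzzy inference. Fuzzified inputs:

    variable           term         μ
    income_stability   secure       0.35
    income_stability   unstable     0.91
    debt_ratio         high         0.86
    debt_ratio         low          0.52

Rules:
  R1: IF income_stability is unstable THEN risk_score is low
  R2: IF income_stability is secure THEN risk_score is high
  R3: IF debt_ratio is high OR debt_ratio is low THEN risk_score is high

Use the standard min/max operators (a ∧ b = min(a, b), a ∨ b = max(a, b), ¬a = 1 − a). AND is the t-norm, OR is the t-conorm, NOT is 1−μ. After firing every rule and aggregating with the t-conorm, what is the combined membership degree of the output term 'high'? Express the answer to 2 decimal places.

R1: unstable=0.91 → w = 0.91
R2: secure=0.35 → w = 0.35
R3: high=0.86, low=0.52; OR[max(a, b)] → w = 0.86
Rules with consequent 'high': {R2, R3} → strengths 0.35, 0.86
Aggregate via t-conorm [max(a, b)]: 0.86

0.86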